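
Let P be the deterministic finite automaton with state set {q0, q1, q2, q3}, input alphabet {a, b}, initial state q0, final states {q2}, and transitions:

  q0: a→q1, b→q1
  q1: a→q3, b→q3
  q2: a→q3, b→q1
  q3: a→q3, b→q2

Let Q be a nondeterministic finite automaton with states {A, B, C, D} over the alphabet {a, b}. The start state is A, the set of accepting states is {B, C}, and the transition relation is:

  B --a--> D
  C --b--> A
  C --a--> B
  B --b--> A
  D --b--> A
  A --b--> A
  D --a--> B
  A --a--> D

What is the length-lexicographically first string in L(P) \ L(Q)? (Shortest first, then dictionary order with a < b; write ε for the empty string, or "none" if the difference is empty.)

The string aab is accepted by P but not by Q.
No shorter string lies in the difference, and aab is the lexicographically first length-3 string in L(P) \ L(Q).

aab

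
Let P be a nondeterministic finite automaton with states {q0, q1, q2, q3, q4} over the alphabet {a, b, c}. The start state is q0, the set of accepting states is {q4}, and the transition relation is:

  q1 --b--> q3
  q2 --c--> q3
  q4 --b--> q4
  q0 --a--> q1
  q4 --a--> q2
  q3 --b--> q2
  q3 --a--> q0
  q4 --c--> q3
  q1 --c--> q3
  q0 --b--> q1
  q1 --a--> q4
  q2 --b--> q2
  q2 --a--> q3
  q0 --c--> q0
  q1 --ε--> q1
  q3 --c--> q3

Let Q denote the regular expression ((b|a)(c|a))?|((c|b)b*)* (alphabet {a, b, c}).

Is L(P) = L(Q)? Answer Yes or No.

No

The string aab is accepted by P but rejected by Q.
So L(P) ≠ L(Q).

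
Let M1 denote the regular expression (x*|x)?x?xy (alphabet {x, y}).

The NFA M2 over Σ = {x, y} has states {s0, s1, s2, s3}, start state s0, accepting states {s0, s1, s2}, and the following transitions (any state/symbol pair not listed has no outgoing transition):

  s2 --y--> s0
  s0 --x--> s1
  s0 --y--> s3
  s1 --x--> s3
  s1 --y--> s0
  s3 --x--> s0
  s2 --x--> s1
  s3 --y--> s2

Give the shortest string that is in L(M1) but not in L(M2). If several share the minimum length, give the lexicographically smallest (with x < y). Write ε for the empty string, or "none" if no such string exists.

The string xxxy is accepted by M1 but not by M2.
No shorter string lies in the difference, and xxxy is the lexicographically first length-4 string in L(M1) \ L(M2).

xxxy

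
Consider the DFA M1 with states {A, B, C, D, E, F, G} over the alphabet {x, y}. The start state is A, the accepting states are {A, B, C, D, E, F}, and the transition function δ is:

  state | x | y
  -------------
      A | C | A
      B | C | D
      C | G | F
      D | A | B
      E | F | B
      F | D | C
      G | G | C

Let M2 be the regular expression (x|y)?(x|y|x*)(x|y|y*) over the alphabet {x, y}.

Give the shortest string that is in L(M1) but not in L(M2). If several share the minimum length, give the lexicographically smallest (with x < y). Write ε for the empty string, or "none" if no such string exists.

The string xyxx is accepted by M1 but not by M2.
No shorter string lies in the difference, and xyxx is the lexicographically first length-4 string in L(M1) \ L(M2).

xyxx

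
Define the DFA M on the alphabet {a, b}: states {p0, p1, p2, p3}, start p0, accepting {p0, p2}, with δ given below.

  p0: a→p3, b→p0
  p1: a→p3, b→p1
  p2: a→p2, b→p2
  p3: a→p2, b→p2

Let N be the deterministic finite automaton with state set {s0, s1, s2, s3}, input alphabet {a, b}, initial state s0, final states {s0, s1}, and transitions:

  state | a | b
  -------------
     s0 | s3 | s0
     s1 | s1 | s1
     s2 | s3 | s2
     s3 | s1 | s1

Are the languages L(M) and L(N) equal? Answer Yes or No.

Exploring the product automaton M × N from the start pair (p0, s0), following both machines on each input symbol, reaches 3 state pairs: (p0, s0), (p3, s3), (p2, s1).
M accepts in {p0, p2} and N accepts in {s0, s1}. In every reachable pair the two components are either both accepting — (p0, s0), (p2, s1) — or both non-accepting, so no string is accepted by exactly one of the machines: L(M) \ L(N) and L(N) \ L(M) are both empty.
Hence every string is accepted by M iff it is accepted by N, and the two languages coincide.

Yes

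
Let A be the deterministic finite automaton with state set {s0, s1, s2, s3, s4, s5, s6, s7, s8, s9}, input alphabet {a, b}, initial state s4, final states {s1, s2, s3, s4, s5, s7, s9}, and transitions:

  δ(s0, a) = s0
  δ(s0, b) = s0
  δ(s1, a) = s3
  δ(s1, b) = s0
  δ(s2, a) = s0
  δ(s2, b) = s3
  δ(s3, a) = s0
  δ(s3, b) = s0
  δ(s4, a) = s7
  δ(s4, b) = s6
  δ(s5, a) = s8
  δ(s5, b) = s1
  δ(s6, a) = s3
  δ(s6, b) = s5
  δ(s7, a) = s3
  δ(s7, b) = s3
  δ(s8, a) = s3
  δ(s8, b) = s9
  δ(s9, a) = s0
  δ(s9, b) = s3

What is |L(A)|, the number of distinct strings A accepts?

11

The useful subgraph on states {s1, s3, s4, s5, s6, s7, s8, s9} is acyclic, so L(A) is finite; the longest accepting path visits 6 useful states, giving maximum string length 5.
Counting accepting paths from s4 by length: 1 of length 0, 1 of length 1, 4 of length 2, 1 of length 3, 3 of length 4, 1 of length 5. Total 11.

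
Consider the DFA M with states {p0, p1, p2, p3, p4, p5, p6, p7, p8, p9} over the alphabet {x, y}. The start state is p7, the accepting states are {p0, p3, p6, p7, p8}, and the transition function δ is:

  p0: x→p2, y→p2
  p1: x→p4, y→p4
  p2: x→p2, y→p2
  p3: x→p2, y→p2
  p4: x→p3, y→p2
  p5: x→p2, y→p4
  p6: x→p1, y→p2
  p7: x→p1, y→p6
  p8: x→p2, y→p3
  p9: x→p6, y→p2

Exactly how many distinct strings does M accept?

The useful subgraph on states {p1, p3, p4, p6, p7} is acyclic, so L(M) is finite; the longest accepting path visits 5 useful states, giving maximum string length 4.
Counting accepting paths from p7 by length: 1 of length 0, 1 of length 1, 2 of length 3, 2 of length 4. Total 6.

6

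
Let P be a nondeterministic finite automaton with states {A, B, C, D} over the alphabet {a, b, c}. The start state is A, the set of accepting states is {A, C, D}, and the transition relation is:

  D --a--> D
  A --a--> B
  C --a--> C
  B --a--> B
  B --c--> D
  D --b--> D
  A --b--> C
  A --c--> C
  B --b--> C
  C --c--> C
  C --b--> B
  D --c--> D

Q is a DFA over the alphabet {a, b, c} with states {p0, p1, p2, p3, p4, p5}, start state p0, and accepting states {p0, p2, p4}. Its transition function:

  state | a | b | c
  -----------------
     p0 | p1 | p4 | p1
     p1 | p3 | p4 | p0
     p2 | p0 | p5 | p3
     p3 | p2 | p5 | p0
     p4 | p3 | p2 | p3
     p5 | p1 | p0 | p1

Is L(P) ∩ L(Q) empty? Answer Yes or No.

No

The empty string ε is accepted by both P and Q.
Hence L(P) ∩ L(Q) ≠ ∅.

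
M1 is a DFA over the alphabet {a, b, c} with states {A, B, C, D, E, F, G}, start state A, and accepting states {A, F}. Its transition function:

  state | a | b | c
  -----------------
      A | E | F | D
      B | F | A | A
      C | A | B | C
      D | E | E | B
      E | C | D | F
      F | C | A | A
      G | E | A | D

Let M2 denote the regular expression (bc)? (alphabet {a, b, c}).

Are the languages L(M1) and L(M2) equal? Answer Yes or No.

The string b is accepted by M1 but rejected by M2.
So L(M1) ≠ L(M2).

No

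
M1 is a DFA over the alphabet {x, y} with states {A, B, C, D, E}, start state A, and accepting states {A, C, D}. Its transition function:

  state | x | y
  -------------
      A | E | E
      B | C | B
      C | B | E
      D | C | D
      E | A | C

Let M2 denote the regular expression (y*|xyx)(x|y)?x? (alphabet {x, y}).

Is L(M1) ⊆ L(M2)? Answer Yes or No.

No

The string xy is in L(M1) but not in L(M2).
So L(M1) ⊄ L(M2).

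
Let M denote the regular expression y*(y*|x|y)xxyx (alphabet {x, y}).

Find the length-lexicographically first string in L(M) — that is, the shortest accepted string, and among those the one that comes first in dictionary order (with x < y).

xxyx

By inspection of the expression, no string of length less than 4 matches, and xxyx is the lexicographically first match of length 4.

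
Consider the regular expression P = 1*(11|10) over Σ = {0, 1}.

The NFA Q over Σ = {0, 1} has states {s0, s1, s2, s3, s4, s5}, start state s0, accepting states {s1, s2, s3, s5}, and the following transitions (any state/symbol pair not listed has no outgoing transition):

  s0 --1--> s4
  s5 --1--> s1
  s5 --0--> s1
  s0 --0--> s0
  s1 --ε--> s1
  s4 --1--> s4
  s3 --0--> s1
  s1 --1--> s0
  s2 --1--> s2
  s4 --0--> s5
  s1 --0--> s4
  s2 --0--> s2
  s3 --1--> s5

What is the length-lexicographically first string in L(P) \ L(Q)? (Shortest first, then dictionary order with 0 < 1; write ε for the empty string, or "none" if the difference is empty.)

The string 11 is accepted by P but not by Q.
No shorter string lies in the difference, and 11 is the lexicographically first length-2 string in L(P) \ L(Q).

11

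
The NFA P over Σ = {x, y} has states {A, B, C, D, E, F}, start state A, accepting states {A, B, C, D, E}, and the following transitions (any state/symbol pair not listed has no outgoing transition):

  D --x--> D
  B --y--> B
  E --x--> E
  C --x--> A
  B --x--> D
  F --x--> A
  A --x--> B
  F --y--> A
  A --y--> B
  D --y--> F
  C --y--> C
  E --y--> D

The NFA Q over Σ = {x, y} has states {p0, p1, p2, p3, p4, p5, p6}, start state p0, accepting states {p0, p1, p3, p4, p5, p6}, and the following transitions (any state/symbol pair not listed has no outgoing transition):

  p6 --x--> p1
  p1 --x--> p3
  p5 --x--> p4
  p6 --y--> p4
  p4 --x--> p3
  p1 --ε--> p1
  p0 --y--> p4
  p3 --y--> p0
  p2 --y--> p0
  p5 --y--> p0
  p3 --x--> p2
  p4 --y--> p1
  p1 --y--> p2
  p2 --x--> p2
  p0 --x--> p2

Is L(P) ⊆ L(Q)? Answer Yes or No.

No

The string x is in L(P) but not in L(Q).
So L(P) ⊄ L(Q).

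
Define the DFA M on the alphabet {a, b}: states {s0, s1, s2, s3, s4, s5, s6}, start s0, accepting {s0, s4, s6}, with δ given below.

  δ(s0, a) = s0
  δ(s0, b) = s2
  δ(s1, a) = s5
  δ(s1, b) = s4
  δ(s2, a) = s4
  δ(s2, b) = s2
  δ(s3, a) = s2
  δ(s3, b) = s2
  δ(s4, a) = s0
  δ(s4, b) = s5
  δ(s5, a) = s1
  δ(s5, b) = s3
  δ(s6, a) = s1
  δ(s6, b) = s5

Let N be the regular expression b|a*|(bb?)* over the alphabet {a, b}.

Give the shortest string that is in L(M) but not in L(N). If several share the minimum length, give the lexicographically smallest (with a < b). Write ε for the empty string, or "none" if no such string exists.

ba

The string ba is accepted by M but not by N.
No shorter string lies in the difference, and ba is the lexicographically first length-2 string in L(M) \ L(N).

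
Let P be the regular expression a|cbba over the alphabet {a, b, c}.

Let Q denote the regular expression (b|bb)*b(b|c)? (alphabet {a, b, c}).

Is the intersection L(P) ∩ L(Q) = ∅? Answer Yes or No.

Converting the expression P to a DFA (subset construction, then merging equivalent states) gives the minimal DFA with states {p0, p1, p2, p3, p4, p5}, start state p0, accepting states {p1} and transitions p0: a→p1, b→p2, c→p3; p1: a→p2, b→p2, c→p2; p2: a→p2, b→p2, c→p2; p3: a→p2, b→p4, c→p2; p4: a→p2, b→p5, c→p2; p5: a→p1, b→p2, c→p2.
Converting the expression Q to a DFA (subset construction, then merging equivalent states) gives the minimal DFA with states {q0, q1, q2, q3}, start state q0, accepting states {q2, q3} and transitions q0: a→q1, b→q2, c→q1; q1: a→q1, b→q1, c→q1; q2: a→q1, b→q2, c→q3; q3: a→q1, b→q1, c→q1.
Exploring the product automaton P × Q from the start pair (p0, q0), following both machines on each input symbol, reaches 8 state pairs: (p0, q0), (p1, q1), (p2, q2), (p3, q1), (p2, q1), (p2, q3), (p4, q1), (p5, q1).
P accepts in {p1} and Q accepts in {q2, q3}; no reachable pair has both components accepting, so no string drives both machines to acceptance simultaneously and L(P) ∩ L(Q) = ∅.
So no string is accepted by both, and the intersection is empty.

Yes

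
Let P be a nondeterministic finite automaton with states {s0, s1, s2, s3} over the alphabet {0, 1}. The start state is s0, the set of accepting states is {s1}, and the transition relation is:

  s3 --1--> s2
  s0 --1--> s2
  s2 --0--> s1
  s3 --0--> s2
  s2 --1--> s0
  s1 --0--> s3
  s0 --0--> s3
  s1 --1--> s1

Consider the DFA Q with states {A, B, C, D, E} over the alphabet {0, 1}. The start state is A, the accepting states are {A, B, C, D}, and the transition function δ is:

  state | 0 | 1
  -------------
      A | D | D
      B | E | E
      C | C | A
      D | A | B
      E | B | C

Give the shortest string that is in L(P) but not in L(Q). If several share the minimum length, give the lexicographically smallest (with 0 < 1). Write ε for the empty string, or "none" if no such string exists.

The string 010 is accepted by P but not by Q.
No shorter string lies in the difference, and 010 is the lexicographically first length-3 string in L(P) \ L(Q).

010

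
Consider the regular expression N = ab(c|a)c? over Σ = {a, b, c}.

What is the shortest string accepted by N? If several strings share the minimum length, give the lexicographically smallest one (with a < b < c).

By inspection of the expression, no string of length less than 3 matches, and aba is the lexicographically first match of length 3.

aba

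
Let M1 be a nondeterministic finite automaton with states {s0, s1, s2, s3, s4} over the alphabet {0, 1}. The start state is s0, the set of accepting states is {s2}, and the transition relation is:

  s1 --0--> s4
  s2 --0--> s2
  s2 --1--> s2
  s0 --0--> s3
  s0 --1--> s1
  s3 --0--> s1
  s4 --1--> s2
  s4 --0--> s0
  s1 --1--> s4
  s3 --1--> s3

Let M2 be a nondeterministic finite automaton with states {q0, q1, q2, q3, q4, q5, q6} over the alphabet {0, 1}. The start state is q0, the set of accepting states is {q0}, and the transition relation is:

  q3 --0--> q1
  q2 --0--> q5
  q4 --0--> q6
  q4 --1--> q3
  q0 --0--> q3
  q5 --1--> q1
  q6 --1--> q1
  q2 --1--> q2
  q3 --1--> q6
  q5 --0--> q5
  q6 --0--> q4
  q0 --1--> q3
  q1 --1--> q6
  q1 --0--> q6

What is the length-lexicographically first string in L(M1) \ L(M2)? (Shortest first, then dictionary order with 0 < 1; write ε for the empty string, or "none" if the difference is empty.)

The string 101 is accepted by M1 but not by M2.
No shorter string lies in the difference, and 101 is the lexicographically first length-3 string in L(M1) \ L(M2).

101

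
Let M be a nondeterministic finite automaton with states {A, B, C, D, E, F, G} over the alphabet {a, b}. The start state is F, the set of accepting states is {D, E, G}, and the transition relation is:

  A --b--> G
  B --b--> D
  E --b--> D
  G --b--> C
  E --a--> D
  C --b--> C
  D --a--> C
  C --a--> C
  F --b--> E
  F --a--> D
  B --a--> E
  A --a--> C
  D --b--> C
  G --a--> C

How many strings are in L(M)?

The useful subgraph on states {D, E, F} is acyclic, so L(M) is finite; the longest accepting path visits 3 useful states, giving maximum string length 2.
Counting accepting paths from F by length: 2 of length 1, 2 of length 2. Total 4.

4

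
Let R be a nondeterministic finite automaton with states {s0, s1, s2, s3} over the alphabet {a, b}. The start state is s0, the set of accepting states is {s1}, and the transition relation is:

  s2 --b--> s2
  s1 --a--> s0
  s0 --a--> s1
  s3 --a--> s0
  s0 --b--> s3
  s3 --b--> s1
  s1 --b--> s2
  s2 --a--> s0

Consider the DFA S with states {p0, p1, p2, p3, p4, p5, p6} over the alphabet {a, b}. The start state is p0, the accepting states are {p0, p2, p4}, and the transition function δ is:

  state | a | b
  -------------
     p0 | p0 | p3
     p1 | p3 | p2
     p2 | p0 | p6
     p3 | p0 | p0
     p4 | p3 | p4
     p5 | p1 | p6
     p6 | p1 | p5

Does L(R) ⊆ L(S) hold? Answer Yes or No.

Yes

Exploring the product automaton R × S from the start pair (s0, p0), following both machines on each input symbol, reaches 5 state pairs: (s0, p0), (s1, p0), (s3, p3), (s2, p3), (s2, p0).
R accepts in {s1} and S accepts in {p0, p2, p4}. The reachable pairs whose R-component is accepting are (s1, p0); in each of them the S-component is accepting too, so the product for L(R) \ L(S) (R-component accepting, S-component rejecting) has no reachable accepting pair and the difference is empty.
Hence every string in L(R) is also in L(S).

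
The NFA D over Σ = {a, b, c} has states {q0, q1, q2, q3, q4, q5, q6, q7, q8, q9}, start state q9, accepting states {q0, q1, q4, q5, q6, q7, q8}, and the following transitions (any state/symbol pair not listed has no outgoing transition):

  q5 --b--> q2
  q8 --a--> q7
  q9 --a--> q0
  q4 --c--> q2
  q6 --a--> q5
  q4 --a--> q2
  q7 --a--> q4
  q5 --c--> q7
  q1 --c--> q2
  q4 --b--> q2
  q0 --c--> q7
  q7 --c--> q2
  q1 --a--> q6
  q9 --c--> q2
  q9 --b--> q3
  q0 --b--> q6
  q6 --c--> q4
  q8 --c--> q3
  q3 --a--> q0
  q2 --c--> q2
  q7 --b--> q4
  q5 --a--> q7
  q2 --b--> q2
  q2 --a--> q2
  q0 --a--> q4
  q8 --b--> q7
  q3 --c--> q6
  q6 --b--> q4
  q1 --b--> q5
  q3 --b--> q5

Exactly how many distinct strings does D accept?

The useful subgraph on states {q0, q3, q4, q5, q6, q7, q9} is acyclic, so L(D) is finite; the longest accepting path visits 7 useful states, giving maximum string length 6.
Counting accepting paths from q9 by length: 1 of length 1, 6 of length 2, 13 of length 3, 13 of length 4, 10 of length 5, 4 of length 6. Total 47.

47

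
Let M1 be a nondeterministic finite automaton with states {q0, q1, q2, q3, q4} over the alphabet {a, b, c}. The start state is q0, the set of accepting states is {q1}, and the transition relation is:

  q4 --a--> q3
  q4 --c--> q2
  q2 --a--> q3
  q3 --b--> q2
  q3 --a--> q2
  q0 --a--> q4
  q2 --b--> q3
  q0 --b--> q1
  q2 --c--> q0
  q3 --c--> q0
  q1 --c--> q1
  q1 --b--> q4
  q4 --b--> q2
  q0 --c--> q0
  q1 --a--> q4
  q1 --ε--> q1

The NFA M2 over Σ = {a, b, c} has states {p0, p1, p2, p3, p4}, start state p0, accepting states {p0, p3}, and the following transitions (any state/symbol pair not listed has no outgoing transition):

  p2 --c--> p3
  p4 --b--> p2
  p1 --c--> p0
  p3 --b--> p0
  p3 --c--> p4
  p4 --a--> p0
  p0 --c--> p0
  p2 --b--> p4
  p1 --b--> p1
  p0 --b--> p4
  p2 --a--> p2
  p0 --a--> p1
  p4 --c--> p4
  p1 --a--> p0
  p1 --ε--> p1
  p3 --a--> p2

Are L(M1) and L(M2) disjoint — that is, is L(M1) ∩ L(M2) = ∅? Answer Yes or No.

The string bbacb is accepted by both M1 and M2.
Hence L(M1) ∩ L(M2) ≠ ∅.

No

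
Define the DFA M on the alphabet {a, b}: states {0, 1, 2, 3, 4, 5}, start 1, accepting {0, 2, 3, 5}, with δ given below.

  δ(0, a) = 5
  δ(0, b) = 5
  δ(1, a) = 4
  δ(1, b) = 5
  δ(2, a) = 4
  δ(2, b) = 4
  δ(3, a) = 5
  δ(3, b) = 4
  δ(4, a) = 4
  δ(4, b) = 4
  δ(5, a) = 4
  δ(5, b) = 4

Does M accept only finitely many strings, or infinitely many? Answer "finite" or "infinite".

The useful states (reachable from 1 and able to reach an accepting state) are {1, 5}.
Restricted to these states the transition graph has no cycle, so every accepting path has bounded length and L is finite.

finite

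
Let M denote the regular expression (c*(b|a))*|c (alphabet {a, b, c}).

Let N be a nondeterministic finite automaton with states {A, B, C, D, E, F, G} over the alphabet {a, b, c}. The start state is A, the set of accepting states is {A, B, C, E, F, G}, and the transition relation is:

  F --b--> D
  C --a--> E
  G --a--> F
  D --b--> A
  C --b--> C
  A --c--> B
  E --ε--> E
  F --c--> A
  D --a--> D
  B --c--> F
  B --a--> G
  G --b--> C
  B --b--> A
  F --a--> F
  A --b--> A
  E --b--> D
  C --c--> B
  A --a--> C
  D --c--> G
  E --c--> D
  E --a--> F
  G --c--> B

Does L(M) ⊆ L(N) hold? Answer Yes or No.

The string aab is in L(M) but not in L(N).
So L(M) ⊄ L(N).

No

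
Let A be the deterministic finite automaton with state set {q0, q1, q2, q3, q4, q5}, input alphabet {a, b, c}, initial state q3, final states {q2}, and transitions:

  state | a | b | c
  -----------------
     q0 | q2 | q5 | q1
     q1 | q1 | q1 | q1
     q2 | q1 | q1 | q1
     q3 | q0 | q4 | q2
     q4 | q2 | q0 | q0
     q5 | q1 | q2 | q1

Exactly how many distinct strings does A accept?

The useful subgraph on states {q0, q2, q3, q4, q5} is acyclic, so L(A) is finite; the longest accepting path visits 5 useful states, giving maximum string length 4.
Counting accepting paths from q3 by length: 1 of length 1, 2 of length 2, 3 of length 3, 2 of length 4. Total 8.

8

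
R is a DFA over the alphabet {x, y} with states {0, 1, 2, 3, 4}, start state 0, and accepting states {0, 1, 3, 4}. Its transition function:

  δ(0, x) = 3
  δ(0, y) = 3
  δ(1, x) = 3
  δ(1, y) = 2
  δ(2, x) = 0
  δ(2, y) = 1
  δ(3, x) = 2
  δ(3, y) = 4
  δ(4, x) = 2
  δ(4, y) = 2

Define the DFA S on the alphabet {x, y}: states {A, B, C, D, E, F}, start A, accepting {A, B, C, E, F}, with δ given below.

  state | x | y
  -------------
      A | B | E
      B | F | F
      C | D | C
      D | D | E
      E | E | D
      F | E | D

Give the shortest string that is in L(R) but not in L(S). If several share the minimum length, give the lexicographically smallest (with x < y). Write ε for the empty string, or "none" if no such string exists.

yy

The string yy is accepted by R but not by S.
No shorter string lies in the difference, and yy is the lexicographically first length-2 string in L(R) \ L(S).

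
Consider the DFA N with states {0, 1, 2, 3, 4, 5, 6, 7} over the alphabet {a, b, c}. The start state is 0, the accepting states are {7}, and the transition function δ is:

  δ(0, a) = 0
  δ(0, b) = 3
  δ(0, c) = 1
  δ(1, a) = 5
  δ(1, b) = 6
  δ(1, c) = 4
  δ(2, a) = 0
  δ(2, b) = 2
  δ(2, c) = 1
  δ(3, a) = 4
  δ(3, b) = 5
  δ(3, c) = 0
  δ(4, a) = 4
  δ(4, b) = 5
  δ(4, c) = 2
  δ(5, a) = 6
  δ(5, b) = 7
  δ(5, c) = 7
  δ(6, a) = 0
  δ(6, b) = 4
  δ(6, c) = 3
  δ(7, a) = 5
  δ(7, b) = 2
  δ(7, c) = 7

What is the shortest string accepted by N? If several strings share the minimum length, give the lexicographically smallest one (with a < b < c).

bbb

A breadth-first search from 0 reaches an accepting state first via the path 0 → 3 → 5 → 7 on input bbb.
No string of length < 3 is accepted (BFS exhausts all shorter strings without reaching an accepting state), and bbb is the lexicographically least accepting string of length 3.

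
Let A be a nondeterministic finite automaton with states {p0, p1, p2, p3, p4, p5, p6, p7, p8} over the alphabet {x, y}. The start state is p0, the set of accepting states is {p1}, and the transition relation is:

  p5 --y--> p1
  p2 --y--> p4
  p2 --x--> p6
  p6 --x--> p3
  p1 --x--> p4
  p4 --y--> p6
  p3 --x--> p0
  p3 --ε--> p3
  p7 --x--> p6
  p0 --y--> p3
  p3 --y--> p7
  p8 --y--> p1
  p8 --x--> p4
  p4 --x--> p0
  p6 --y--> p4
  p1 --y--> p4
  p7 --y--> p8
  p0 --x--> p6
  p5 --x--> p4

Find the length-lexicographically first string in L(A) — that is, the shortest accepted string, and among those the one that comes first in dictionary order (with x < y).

yyyy

A breadth-first search from p0 reaches an accepting state first via the path p0 → p3 → p7 → p8 → p1 on input yyyy.
No string of length < 4 is accepted (BFS exhausts all shorter strings without reaching an accepting state), and yyyy is the lexicographically least accepting string of length 4.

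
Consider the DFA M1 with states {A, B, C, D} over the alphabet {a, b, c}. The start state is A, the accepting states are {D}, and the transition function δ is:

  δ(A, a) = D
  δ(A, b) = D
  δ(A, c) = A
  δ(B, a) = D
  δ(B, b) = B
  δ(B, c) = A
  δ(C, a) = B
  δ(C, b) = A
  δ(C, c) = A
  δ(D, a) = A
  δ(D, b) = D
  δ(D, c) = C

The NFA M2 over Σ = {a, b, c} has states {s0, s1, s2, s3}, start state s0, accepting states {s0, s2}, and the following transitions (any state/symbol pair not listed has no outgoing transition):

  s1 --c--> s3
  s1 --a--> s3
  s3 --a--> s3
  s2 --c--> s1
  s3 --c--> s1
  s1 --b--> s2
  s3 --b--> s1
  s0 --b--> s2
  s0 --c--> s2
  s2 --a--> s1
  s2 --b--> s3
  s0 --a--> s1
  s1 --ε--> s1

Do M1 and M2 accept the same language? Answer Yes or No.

No

The string a is accepted by M1 but rejected by M2.
So L(M1) ≠ L(M2).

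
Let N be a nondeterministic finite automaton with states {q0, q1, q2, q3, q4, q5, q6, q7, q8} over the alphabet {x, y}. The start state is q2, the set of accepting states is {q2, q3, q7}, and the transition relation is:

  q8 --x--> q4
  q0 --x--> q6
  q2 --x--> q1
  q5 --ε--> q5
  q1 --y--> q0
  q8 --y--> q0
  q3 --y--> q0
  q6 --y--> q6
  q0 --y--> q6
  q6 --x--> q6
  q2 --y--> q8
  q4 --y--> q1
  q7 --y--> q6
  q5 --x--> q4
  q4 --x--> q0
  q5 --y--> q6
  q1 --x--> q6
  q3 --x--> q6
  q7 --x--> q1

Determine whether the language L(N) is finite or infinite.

finite

The useful states (reachable from q2 and able to reach an accepting state) are {q2}.
Restricted to these states the transition graph has no cycle, so every accepting path has bounded length and L is finite.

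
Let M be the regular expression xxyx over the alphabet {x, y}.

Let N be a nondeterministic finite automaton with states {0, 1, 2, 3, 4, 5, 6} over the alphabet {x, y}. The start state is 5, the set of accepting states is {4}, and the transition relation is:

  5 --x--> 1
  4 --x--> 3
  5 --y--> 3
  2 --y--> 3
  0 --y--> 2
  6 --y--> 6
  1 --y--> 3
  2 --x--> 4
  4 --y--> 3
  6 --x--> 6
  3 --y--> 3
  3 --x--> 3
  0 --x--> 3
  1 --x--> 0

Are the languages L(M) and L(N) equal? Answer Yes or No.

Converting the expression M to a DFA (subset construction, then merging equivalent states) gives the minimal DFA with states {m0, m1, m2, m3, m4, m5}, start state m0, accepting states {m5} and transitions m0: x→m1, y→m2; m1: x→m3, y→m2; m2: x→m2, y→m2; m3: x→m2, y→m4; m4: x→m5, y→m2; m5: x→m2, y→m2.
Exploring the product automaton M × N from the start pair (m0, 5), following both machines on each input symbol, reaches 6 state pairs: (m0, 5), (m1, 1), (m2, 3), (m3, 0), (m4, 2), (m5, 4).
M accepts in {m5} and N accepts in {4}. In every reachable pair the two components are either both accepting — (m5, 4) — or both non-accepting, so no string is accepted by exactly one of the machines: L(M) \ L(N) and L(N) \ L(M) are both empty.
Hence every string is accepted by M iff it is accepted by N, and the two languages coincide.

Yes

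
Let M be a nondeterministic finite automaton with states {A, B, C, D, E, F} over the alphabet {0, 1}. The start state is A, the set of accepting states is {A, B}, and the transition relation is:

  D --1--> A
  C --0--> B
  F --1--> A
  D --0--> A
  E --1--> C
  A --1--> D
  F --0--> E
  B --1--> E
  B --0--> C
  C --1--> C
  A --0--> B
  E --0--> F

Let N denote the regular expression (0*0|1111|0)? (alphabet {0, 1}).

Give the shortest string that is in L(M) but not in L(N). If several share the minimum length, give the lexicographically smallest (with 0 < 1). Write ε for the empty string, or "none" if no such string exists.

The string 10 is accepted by M but not by N.
No shorter string lies in the difference, and 10 is the lexicographically first length-2 string in L(M) \ L(N).

10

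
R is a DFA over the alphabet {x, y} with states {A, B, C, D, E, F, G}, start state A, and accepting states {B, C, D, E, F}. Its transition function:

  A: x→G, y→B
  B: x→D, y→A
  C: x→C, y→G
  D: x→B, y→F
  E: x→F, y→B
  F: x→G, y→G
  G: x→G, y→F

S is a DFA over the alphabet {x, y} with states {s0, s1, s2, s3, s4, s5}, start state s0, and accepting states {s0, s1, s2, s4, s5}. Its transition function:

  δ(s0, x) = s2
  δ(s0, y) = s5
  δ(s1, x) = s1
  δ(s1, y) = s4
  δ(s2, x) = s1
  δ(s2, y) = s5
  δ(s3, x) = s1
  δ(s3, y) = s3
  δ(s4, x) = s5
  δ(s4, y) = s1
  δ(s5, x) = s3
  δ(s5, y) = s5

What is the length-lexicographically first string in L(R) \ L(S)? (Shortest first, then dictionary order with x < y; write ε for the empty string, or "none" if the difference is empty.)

yx

The string yx is accepted by R but not by S.
No shorter string lies in the difference, and yx is the lexicographically first length-2 string in L(R) \ L(S).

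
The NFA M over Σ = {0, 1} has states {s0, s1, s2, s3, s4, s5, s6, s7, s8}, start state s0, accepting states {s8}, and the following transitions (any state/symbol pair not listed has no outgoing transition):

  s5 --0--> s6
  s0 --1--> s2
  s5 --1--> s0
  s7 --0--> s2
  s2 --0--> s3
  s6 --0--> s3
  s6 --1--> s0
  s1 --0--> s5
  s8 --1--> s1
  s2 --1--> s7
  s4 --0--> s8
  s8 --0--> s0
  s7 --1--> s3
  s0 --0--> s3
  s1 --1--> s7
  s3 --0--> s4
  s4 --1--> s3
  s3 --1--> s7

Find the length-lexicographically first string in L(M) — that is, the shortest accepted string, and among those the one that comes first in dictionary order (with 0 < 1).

000

A breadth-first search from s0 reaches an accepting state first via the path s0 → s3 → s4 → s8 on input 000.
No string of length < 3 is accepted (BFS exhausts all shorter strings without reaching an accepting state), and 000 is the lexicographically least accepting string of length 3.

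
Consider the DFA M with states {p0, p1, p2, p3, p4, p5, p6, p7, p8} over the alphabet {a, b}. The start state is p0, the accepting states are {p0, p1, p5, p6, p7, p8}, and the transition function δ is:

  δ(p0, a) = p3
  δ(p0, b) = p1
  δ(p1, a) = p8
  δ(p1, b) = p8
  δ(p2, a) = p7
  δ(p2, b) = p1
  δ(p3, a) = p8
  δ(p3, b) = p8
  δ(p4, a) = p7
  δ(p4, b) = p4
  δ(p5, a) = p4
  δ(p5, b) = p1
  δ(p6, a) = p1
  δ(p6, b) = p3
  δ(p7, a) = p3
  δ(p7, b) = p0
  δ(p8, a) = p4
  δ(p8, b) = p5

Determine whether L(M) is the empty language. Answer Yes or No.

The empty string ε is accepted: the run p0 ends in the accepting state p0.
Since at least one string is accepted, L(M) is not empty.

No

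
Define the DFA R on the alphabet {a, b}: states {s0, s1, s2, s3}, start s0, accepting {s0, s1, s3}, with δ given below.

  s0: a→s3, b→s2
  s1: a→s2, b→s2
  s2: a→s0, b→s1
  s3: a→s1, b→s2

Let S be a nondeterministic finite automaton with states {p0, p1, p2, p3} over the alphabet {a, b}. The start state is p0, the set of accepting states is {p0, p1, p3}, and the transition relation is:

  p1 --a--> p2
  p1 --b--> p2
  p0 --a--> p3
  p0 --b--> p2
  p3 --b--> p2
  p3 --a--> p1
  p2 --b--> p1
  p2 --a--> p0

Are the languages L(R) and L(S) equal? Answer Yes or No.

Yes

Exploring the product automaton R × S from the start pair (s0, p0), following both machines on each input symbol, reaches 4 state pairs: (s0, p0), (s3, p3), (s2, p2), (s1, p1).
R accepts in {s0, s1, s3} and S accepts in {p0, p1, p3}. In every reachable pair the two components are either both accepting — (s0, p0), (s3, p3), (s1, p1) — or both non-accepting, so no string is accepted by exactly one of the machines: L(R) \ L(S) and L(S) \ L(R) are both empty.
Hence every string is accepted by R iff it is accepted by S, and the two languages coincide.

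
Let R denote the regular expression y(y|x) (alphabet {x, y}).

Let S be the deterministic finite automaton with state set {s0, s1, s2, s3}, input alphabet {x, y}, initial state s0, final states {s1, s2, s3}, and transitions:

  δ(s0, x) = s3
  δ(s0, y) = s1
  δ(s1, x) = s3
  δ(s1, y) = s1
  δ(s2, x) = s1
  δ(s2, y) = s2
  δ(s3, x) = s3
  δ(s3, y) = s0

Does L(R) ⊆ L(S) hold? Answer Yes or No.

Yes

Converting the expression R to a DFA (subset construction, then merging equivalent states) gives the minimal DFA with states {r0, r1, r2, r3}, start state r0, accepting states {r3} and transitions r0: x→r1, y→r2; r1: x→r1, y→r1; r2: x→r3, y→r3; r3: x→r1, y→r1.
Exploring the product automaton R × S from the start pair (r0, s0), following both machines on each input symbol, reaches 7 state pairs: (r0, s0), (r1, s3), (r2, s1), (r1, s0), (r3, s3), (r3, s1), (r1, s1).
R accepts in {r3} and S accepts in {s1, s2, s3}. The reachable pairs whose R-component is accepting are (r3, s3), (r3, s1); in each of them the S-component is accepting too, so the product for L(R) \ L(S) (R-component accepting, S-component rejecting) has no reachable accepting pair and the difference is empty.
Hence every string in L(R) is also in L(S).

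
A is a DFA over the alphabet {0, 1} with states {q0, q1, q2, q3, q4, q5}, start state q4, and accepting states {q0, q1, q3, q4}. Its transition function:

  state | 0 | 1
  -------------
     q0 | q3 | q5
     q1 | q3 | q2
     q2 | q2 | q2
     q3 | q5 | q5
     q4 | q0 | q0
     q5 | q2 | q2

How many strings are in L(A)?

The useful subgraph on states {q0, q3, q4} is acyclic, so L(A) is finite; the longest accepting path visits 3 useful states, giving maximum string length 2.
Counting accepting paths from q4 by length: 1 of length 0, 2 of length 1, 2 of length 2. Total 5.

5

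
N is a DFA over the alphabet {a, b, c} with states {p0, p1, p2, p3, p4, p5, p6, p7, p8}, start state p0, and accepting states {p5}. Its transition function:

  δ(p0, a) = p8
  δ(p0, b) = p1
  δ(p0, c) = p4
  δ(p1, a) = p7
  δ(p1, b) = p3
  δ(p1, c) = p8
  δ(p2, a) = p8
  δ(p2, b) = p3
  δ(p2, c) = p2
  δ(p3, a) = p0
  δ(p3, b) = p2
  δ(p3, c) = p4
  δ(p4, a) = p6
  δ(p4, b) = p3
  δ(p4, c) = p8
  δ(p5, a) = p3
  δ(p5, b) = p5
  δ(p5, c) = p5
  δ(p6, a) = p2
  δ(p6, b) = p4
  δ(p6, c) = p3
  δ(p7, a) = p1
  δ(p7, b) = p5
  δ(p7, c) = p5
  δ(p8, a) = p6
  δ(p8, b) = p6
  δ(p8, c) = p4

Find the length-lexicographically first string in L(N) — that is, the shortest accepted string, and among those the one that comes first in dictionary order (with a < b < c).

A breadth-first search from p0 reaches an accepting state first via the path p0 → p1 → p7 → p5 on input bab.
No string of length < 3 is accepted (BFS exhausts all shorter strings without reaching an accepting state), and bab is the lexicographically least accepting string of length 3.

bab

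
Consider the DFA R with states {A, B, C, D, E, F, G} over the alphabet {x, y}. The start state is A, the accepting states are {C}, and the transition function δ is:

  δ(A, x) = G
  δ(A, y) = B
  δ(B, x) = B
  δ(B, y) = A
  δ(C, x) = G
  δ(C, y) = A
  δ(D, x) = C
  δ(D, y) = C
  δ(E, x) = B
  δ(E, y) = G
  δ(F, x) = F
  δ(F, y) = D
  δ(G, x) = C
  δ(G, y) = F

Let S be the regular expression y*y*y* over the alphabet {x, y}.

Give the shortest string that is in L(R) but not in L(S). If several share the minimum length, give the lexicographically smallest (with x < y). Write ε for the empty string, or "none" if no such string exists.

The string xx is accepted by R but not by S.
No shorter string lies in the difference, and xx is the lexicographically first length-2 string in L(R) \ L(S).

xx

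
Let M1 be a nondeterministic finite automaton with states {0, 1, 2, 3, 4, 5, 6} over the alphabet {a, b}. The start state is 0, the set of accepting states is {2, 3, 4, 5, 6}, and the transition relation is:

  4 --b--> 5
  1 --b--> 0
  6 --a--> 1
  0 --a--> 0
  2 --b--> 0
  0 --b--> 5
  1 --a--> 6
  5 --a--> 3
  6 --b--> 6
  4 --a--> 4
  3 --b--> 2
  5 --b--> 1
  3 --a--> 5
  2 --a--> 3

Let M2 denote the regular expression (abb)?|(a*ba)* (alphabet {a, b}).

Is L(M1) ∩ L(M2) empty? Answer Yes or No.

No

The string ba is accepted by both M1 and M2.
Hence L(M1) ∩ L(M2) ≠ ∅.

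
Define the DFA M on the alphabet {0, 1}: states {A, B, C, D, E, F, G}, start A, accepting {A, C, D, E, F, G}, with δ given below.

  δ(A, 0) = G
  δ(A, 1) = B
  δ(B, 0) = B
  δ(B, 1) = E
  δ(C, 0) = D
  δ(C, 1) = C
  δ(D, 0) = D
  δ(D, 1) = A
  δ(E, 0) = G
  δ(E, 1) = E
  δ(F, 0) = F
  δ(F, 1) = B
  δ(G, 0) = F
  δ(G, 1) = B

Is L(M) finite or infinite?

State B is reachable from the start and can reach an accepting state, and it lies on the cycle B → B.
Traversing that cycle any number of times yields accepted strings of unbounded length, so the language is infinite.

infinite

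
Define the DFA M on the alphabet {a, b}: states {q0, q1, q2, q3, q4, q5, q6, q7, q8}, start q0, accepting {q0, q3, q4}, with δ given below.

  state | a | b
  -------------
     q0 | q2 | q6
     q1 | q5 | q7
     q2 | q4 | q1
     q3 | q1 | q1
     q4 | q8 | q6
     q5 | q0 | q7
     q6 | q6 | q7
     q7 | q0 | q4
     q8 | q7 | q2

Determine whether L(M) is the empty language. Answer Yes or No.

No

The empty string ε is accepted: the run q0 ends in the accepting state q0.
Since at least one string is accepted, L(M) is not empty.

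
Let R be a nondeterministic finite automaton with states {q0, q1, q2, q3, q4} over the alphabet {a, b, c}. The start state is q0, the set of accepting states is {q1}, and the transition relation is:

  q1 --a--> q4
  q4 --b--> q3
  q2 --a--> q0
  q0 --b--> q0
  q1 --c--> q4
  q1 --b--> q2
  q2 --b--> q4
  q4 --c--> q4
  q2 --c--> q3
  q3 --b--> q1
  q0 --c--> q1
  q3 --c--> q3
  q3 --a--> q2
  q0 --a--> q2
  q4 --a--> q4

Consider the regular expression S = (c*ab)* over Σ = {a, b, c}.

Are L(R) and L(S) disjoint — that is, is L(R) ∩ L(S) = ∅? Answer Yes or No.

Converting the expression S to a DFA (subset construction, then merging equivalent states) gives the minimal DFA with states {s0, s1, s2, s3}, start state s0, accepting states {s0} and transitions s0: a→s1, b→s2, c→s3; s1: a→s2, b→s0, c→s2; s2: a→s2, b→s2, c→s2; s3: a→s1, b→s2, c→s3.
Exploring the product automaton R × S from the start pair (q0, s0), following both machines on each input symbol, reaches 13 state pairs: (q0, s0), (q2, s1), (q0, s2), (q1, s3), (q4, s0), (q3, s2), (q2, s2), (q1, s2), (q4, s1), (q4, s3), (q4, s2), (q3, s0), (q3, s3).
R accepts in {q1} and S accepts in {s0}; no reachable pair has both components accepting, so no string drives both machines to acceptance simultaneously and L(R) ∩ L(S) = ∅.
So no string is accepted by both, and the intersection is empty.

Yes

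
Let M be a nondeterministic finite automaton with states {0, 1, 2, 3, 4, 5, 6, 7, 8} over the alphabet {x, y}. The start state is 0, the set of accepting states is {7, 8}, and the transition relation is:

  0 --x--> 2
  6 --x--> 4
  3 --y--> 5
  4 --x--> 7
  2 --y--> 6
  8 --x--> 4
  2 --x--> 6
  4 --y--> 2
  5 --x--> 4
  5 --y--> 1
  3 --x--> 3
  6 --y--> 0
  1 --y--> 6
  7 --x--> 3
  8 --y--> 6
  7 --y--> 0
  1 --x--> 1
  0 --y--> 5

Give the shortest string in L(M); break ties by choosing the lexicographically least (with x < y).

A breadth-first search from 0 reaches an accepting state first via the path 0 → 5 → 4 → 7 on input yxx.
No string of length < 3 is accepted (BFS exhausts all shorter strings without reaching an accepting state), and yxx is the lexicographically least accepting string of length 3.

yxx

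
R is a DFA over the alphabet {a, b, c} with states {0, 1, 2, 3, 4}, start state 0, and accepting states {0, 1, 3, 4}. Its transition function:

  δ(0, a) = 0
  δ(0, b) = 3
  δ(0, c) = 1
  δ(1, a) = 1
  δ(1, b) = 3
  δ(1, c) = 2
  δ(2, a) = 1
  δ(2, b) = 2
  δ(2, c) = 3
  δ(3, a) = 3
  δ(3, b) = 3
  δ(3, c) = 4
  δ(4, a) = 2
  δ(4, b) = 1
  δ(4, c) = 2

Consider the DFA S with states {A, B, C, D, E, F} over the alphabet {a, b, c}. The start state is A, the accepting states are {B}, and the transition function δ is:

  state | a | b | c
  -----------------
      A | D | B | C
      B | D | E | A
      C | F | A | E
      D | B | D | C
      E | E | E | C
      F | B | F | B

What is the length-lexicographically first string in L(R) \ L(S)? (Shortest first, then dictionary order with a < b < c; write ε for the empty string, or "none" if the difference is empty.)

ε

The empty string ε is accepted by R but not by S.
Since ε is the unique shortest string, it is the required witness.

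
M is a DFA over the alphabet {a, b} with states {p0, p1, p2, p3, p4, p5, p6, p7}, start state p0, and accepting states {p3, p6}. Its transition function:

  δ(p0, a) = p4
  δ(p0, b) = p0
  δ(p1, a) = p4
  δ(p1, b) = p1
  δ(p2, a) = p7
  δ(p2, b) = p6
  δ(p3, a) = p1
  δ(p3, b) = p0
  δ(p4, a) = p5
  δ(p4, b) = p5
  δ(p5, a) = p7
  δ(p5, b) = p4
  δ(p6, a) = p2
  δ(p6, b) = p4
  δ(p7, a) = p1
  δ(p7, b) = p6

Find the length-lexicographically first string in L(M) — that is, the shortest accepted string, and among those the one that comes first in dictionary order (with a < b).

A breadth-first search from p0 reaches an accepting state first via the path p0 → p4 → p5 → p7 → p6 on input aaab.
No string of length < 4 is accepted (BFS exhausts all shorter strings without reaching an accepting state), and aaab is the lexicographically least accepting string of length 4.

aaab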